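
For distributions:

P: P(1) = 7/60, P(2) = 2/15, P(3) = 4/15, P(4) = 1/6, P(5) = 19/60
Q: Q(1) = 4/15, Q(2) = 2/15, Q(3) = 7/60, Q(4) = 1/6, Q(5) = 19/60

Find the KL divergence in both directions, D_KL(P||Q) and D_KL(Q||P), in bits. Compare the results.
D_KL(P||Q) = 0.1789 bits, D_KL(Q||P) = 0.1789 bits. The two directions give exactly the same value for this pair.

D_KL(P||Q) = Σ P(x) log₂(P(x)/Q(x))

Computing term by term:
  P(1)·log₂(P(1)/Q(1)) = (7/60)·log₂((7/60)/(4/15)) = -0.13914
  P(2)·log₂(P(2)/Q(2)) = (2/15)·log₂((2/15)/(2/15)) = 0.00000
  P(3)·log₂(P(3)/Q(3)) = (4/15)·log₂((4/15)/(7/60)) = 0.31804
  P(4)·log₂(P(4)/Q(4)) = (1/6)·log₂((1/6)/(1/6)) = 0.00000
  P(5)·log₂(P(5)/Q(5)) = (19/60)·log₂((19/60)/(19/60)) = 0.00000

D_KL(P||Q) = -0.13914 + 0.00000 + 0.31804 + 0.00000 + 0.00000 = 0.17890 ≈ 0.1789 bits

D_KL(Q||P) = Σ Q(x) log₂(Q(x)/P(x))

Computing term by term:
  Q(1)·log₂(Q(1)/P(1)) = (4/15)·log₂((4/15)/(7/60)) = 0.31804
  Q(2)·log₂(Q(2)/P(2)) = (2/15)·log₂((2/15)/(2/15)) = 0.00000
  Q(3)·log₂(Q(3)/P(3)) = (7/60)·log₂((7/60)/(4/15)) = -0.13914
  Q(4)·log₂(Q(4)/P(4)) = (1/6)·log₂((1/6)/(1/6)) = 0.00000
  Q(5)·log₂(Q(5)/P(5)) = (19/60)·log₂((19/60)/(19/60)) = 0.00000

D_KL(Q||P) = 0.31804 + 0.00000 - 0.13914 + 0.00000 + 0.00000 = 0.17890 ≈ 0.1789 bits

These ARE equal here. Q is P with outcomes relabeled (Q(1) = P(3), Q(3) = P(1)) by a relabeling that is its own inverse, so the two sums contain exactly the same terms in a different order. This is a special case — KL divergence is not symmetric in general: D_KL(P||Q) ≠ D_KL(Q||P) for most P, Q.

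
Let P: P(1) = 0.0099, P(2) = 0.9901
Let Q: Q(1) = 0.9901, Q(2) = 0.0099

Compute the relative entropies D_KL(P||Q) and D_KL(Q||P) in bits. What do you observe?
D_KL(P||Q) = 6.5125 bits, D_KL(Q||P) = 6.5125 bits. The two directions give the same value here, because Q is a self-inverse relabeling of P; in general KL divergence is asymmetric.

D_KL(P||Q) = Σ P(x) log₂(P(x)/Q(x))

Computing term by term:
  P(1)·log₂(P(1)/Q(1)) = 0.0099·log₂(0.0099/0.9901) = -0.06578
  P(2)·log₂(P(2)/Q(2)) = 0.9901·log₂(0.9901/0.0099) = 6.57823

D_KL(P||Q) = -0.06578 + 6.57823 = 6.51245 ≈ 6.5125 bits

D_KL(Q||P) = Σ Q(x) log₂(Q(x)/P(x))

Computing term by term:
  Q(1)·log₂(Q(1)/P(1)) = 0.9901·log₂(0.9901/0.0099) = 6.57823
  Q(2)·log₂(Q(2)/P(2)) = 0.0099·log₂(0.0099/0.9901) = -0.06578

D_KL(Q||P) = 6.57823 - 0.06578 = 6.51245 ≈ 6.5125 bits

These ARE equal here. Q is P with outcomes relabeled (Q(1) = P(2), Q(2) = P(1)) by a relabeling that is its own inverse, so the two sums contain exactly the same terms in a different order. This is a special case — KL divergence is not symmetric in general: D_KL(P||Q) ≠ D_KL(Q||P) for most P, Q.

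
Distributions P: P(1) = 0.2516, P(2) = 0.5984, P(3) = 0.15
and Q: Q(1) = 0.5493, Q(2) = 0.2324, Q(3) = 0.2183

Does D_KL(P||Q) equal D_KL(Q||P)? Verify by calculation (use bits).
D_KL(P||Q) = 0.4519 bits, D_KL(Q||P) = 0.4198 bits. No — D_KL(P||Q) ≠ D_KL(Q||P) for this pair.

D_KL(P||Q) = Σ P(x) log₂(P(x)/Q(x))

Computing term by term:
  P(1)·log₂(P(1)/Q(1)) = 0.2516·log₂(0.2516/0.5493) = -0.28342
  P(2)·log₂(P(2)/Q(2)) = 0.5984·log₂(0.5984/0.2324) = 0.81652
  P(3)·log₂(P(3)/Q(3)) = 0.15·log₂(0.15/0.2183) = -0.08120

D_KL(P||Q) = -0.28342 + 0.81652 - 0.08120 = 0.45190 ≈ 0.4519 bits

D_KL(Q||P) = Σ Q(x) log₂(Q(x)/P(x))

Computing term by term:
  Q(1)·log₂(Q(1)/P(1)) = 0.5493·log₂(0.5493/0.2516) = 0.61877
  Q(2)·log₂(Q(2)/P(2)) = 0.2324·log₂(0.2324/0.5984) = -0.31711
  Q(3)·log₂(Q(3)/P(3)) = 0.2183·log₂(0.2183/0.15) = 0.11818

D_KL(Q||P) = 0.61877 - 0.31711 + 0.11818 = 0.41984 ≈ 0.4198 bits

These are NOT equal (difference: 0.0321 bits). KL divergence is asymmetric: D_KL(P||Q) ≠ D_KL(Q||P) in general.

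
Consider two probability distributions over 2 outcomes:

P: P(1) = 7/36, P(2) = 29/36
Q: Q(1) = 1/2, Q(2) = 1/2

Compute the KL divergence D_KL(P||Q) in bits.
0.2893 bits

D_KL(P||Q) = Σ P(x) log₂(P(x)/Q(x))

Computing term by term:
  P(1)·log₂(P(1)/Q(1)) = (7/36)·log₂((7/36)/(1/2)) = -0.26494
  P(2)·log₂(P(2)/Q(2)) = (29/36)·log₂((29/36)/(1/2)) = 0.55427

D_KL(P||Q) = -0.26494 + 0.55427 = 0.28933 ≈ 0.2893 bits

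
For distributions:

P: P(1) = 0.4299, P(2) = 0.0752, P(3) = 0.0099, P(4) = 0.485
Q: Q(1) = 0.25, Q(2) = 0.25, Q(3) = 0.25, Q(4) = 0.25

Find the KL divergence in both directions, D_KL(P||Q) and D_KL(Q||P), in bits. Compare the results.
D_KL(P||Q) = 0.6235 bits, D_KL(Q||P) = 1.1633 bits. D_KL(Q||P) is larger than D_KL(P||Q) by 0.5398 bits; the two directions differ.

D_KL(P||Q) = Σ P(x) log₂(P(x)/Q(x))

Computing term by term:
  P(1)·log₂(P(1)/Q(1)) = 0.4299·log₂(0.4299/0.25) = 0.33621
  P(2)·log₂(P(2)/Q(2)) = 0.0752·log₂(0.0752/0.25) = -0.13033
  P(3)·log₂(P(3)/Q(3)) = 0.0099·log₂(0.0099/0.25) = -0.04612
  P(4)·log₂(P(4)/Q(4)) = 0.485·log₂(0.485/0.25) = 0.46369

D_KL(P||Q) = 0.33621 - 0.13033 - 0.04612 + 0.46369 = 0.62345 ≈ 0.6235 bits

D_KL(Q||P) = Σ Q(x) log₂(Q(x)/P(x))

Computing term by term:
  Q(1)·log₂(Q(1)/P(1)) = 0.25·log₂(0.25/0.4299) = -0.19552
  Q(2)·log₂(Q(2)/P(2)) = 0.25·log₂(0.25/0.0752) = 0.43328
  Q(3)·log₂(Q(3)/P(3)) = 0.25·log₂(0.25/0.0099) = 1.16459
  Q(4)·log₂(Q(4)/P(4)) = 0.25·log₂(0.25/0.485) = -0.23901

D_KL(Q||P) = -0.19552 + 0.43328 + 1.16459 - 0.23901 = 1.16334 ≈ 1.1633 bits

These are NOT equal (difference: 0.5398 bits). KL divergence is asymmetric: D_KL(P||Q) ≠ D_KL(Q||P) in general.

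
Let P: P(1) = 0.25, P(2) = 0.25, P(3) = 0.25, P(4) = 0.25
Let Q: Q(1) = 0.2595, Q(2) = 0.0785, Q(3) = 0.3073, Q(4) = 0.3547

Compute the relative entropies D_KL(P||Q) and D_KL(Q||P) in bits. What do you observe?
D_KL(P||Q) = 0.2037 bits, D_KL(Q||P) = 0.1533 bits. The two directions give different values (D_KL(P||Q) exceeds D_KL(Q||P) by 0.0504 bits): KL divergence is asymmetric.

D_KL(P||Q) = Σ P(x) log₂(P(x)/Q(x))

Computing term by term:
  P(1)·log₂(P(1)/Q(1)) = 0.25·log₂(0.25/0.2595) = -0.01345
  P(2)·log₂(P(2)/Q(2)) = 0.25·log₂(0.25/0.0785) = 0.41779
  P(3)·log₂(P(3)/Q(3)) = 0.25·log₂(0.25/0.3073) = -0.07443
  P(4)·log₂(P(4)/Q(4)) = 0.25·log₂(0.25/0.3547) = -0.12617

D_KL(P||Q) = -0.01345 + 0.41779 - 0.07443 - 0.12617 = 0.20374 ≈ 0.2037 bits

D_KL(Q||P) = Σ Q(x) log₂(Q(x)/P(x))

Computing term by term:
  Q(1)·log₂(Q(1)/P(1)) = 0.2595·log₂(0.2595/0.25) = 0.01396
  Q(2)·log₂(Q(2)/P(2)) = 0.0785·log₂(0.0785/0.25) = -0.13119
  Q(3)·log₂(Q(3)/P(3)) = 0.3073·log₂(0.3073/0.25) = 0.09149
  Q(4)·log₂(Q(4)/P(4)) = 0.3547·log₂(0.3547/0.25) = 0.17901

D_KL(Q||P) = 0.01396 - 0.13119 + 0.09149 + 0.17901 = 0.15327 ≈ 0.1533 bits

These are NOT equal (difference: 0.0504 bits). KL divergence is asymmetric: D_KL(P||Q) ≠ D_KL(Q||P) in general.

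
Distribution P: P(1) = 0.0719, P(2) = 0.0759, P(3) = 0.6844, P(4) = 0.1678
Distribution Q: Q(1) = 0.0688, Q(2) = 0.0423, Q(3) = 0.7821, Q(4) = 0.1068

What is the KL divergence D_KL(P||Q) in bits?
0.0462 bits

D_KL(P||Q) = Σ P(x) log₂(P(x)/Q(x))

Computing term by term:
  P(1)·log₂(P(1)/Q(1)) = 0.0719·log₂(0.0719/0.0688) = 0.00457
  P(2)·log₂(P(2)/Q(2)) = 0.0759·log₂(0.0759/0.0423) = 0.06402
  P(3)·log₂(P(3)/Q(3)) = 0.6844·log₂(0.6844/0.7821) = -0.13176
  P(4)·log₂(P(4)/Q(4)) = 0.1678·log₂(0.1678/0.1068) = 0.10938

D_KL(P||Q) = 0.00457 + 0.06402 - 0.13176 + 0.10938 = 0.04621 ≈ 0.0462 bits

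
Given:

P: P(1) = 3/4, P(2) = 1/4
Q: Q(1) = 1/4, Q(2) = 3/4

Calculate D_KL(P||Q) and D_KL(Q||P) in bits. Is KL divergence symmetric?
D_KL(P||Q) = 0.7925 bits, D_KL(Q||P) = 0.7925 bits. The two values coincide for this particular pair, but no — KL divergence is not symmetric in general.

D_KL(P||Q) = Σ P(x) log₂(P(x)/Q(x))

Computing term by term:
  P(1)·log₂(P(1)/Q(1)) = (3/4)·log₂((3/4)/(1/4)) = 1.18872
  P(2)·log₂(P(2)/Q(2)) = (1/4)·log₂((1/4)/(3/4)) = -0.39624

D_KL(P||Q) = 1.18872 - 0.39624 = 0.79248 ≈ 0.7925 bits

D_KL(Q||P) = Σ Q(x) log₂(Q(x)/P(x))

Computing term by term:
  Q(1)·log₂(Q(1)/P(1)) = (1/4)·log₂((1/4)/(3/4)) = -0.39624
  Q(2)·log₂(Q(2)/P(2)) = (3/4)·log₂((3/4)/(1/4)) = 1.18872

D_KL(Q||P) = -0.39624 + 1.18872 = 0.79248 ≈ 0.7925 bits

These ARE equal here. Q is P with outcomes relabeled (Q(1) = P(2), Q(2) = P(1)) by a relabeling that is its own inverse, so the two sums contain exactly the same terms in a different order. This is a special case — KL divergence is not symmetric in general: D_KL(P||Q) ≠ D_KL(Q||P) for most P, Q.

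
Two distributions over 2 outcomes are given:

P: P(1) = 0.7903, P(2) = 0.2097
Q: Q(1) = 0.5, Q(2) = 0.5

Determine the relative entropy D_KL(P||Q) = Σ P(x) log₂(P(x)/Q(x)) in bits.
0.2591 bits

D_KL(P||Q) = Σ P(x) log₂(P(x)/Q(x))

Computing term by term:
  P(1)·log₂(P(1)/Q(1)) = 0.7903·log₂(0.7903/0.5) = 0.52197
  P(2)·log₂(P(2)/Q(2)) = 0.2097·log₂(0.2097/0.5) = -0.26288

D_KL(P||Q) = 0.52197 - 0.26288 = 0.25909 ≈ 0.2591 bits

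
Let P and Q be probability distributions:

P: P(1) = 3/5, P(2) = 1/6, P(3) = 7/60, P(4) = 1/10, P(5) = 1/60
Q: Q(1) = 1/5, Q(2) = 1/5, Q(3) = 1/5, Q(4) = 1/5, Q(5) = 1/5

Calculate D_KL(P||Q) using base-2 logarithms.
0.6567 bits

D_KL(P||Q) = Σ P(x) log₂(P(x)/Q(x))

Computing term by term:
  P(1)·log₂(P(1)/Q(1)) = (3/5)·log₂((3/5)/(1/5)) = 0.95098
  P(2)·log₂(P(2)/Q(2)) = (1/6)·log₂((1/6)/(1/5)) = -0.04384
  P(3)·log₂(P(3)/Q(3)) = (7/60)·log₂((7/60)/(1/5)) = -0.09072
  P(4)·log₂(P(4)/Q(4)) = (1/10)·log₂((1/10)/(1/5)) = -0.10000
  P(5)·log₂(P(5)/Q(5)) = (1/60)·log₂((1/60)/(1/5)) = -0.05975

D_KL(P||Q) = 0.95098 - 0.04384 - 0.09072 - 0.10000 - 0.05975 = 0.65667 ≈ 0.6567 bits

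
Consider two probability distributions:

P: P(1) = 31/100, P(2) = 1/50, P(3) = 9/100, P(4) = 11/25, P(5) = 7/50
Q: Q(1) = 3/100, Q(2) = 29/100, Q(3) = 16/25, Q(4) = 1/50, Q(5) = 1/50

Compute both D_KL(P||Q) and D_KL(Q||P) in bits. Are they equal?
D_KL(P||Q) = 3.0678 bits, D_KL(Q||P) = 2.6836 bits. No, they are not equal.

D_KL(P||Q) = Σ P(x) log₂(P(x)/Q(x))

Computing term by term:
  P(1)·log₂(P(1)/Q(1)) = (31/100)·log₂((31/100)/(3/100)) = 1.04446
  P(2)·log₂(P(2)/Q(2)) = (1/50)·log₂((1/50)/(29/100)) = -0.07716
  P(3)·log₂(P(3)/Q(3)) = (9/100)·log₂((9/100)/(16/25)) = -0.25471
  P(4)·log₂(P(4)/Q(4)) = (11/25)·log₂((11/25)/(1/50)) = 1.96215
  P(5)·log₂(P(5)/Q(5)) = (7/50)·log₂((7/50)/(1/50)) = 0.39303

D_KL(P||Q) = 1.04446 - 0.07716 - 0.25471 + 1.96215 + 0.39303 = 3.06777 ≈ 3.0678 bits

D_KL(Q||P) = Σ Q(x) log₂(Q(x)/P(x))

Computing term by term:
  Q(1)·log₂(Q(1)/P(1)) = (3/100)·log₂((3/100)/(31/100)) = -0.10108
  Q(2)·log₂(Q(2)/P(2)) = (29/100)·log₂((29/100)/(1/50)) = 1.11881
  Q(3)·log₂(Q(3)/P(3)) = (16/25)·log₂((16/25)/(9/100)) = 1.81125
  Q(4)·log₂(Q(4)/P(4)) = (1/50)·log₂((1/50)/(11/25)) = -0.08919
  Q(5)·log₂(Q(5)/P(5)) = (1/50)·log₂((1/50)/(7/50)) = -0.05615

D_KL(Q||P) = -0.10108 + 1.11881 + 1.81125 - 0.08919 - 0.05615 = 2.68364 ≈ 2.6836 bits

These are NOT equal (difference: 0.3842 bits). KL divergence is asymmetric: D_KL(P||Q) ≠ D_KL(Q||P) in general.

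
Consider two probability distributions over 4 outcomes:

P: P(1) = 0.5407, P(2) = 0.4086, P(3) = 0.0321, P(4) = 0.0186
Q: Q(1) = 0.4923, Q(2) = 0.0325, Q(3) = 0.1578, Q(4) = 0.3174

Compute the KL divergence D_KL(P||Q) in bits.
1.4156 bits

D_KL(P||Q) = Σ P(x) log₂(P(x)/Q(x))

Computing term by term:
  P(1)·log₂(P(1)/Q(1)) = 0.5407·log₂(0.5407/0.4923) = 0.07315
  P(2)·log₂(P(2)/Q(2)) = 0.4086·log₂(0.4086/0.0325) = 1.49228
  P(3)·log₂(P(3)/Q(3)) = 0.0321·log₂(0.0321/0.1578) = -0.07375
  P(4)·log₂(P(4)/Q(4)) = 0.0186·log₂(0.0186/0.3174) = -0.07613

D_KL(P||Q) = 0.07315 + 1.49228 - 0.07375 - 0.07613 = 1.41555 ≈ 1.4156 bits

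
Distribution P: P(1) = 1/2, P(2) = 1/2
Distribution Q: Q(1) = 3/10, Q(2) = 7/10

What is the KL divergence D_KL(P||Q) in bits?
0.1258 bits

D_KL(P||Q) = Σ P(x) log₂(P(x)/Q(x))

Computing term by term:
  P(1)·log₂(P(1)/Q(1)) = (1/2)·log₂((1/2)/(3/10)) = 0.36848
  P(2)·log₂(P(2)/Q(2)) = (1/2)·log₂((1/2)/(7/10)) = -0.24271

D_KL(P||Q) = 0.36848 - 0.24271 = 0.12577 ≈ 0.1258 bits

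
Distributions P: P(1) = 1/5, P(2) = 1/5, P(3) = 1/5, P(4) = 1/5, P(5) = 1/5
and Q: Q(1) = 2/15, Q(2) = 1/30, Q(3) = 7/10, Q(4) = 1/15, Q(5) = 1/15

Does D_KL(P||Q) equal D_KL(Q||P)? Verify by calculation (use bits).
D_KL(P||Q) = 0.9065 bits, D_KL(Q||P) = 0.8897 bits. No — D_KL(P||Q) ≠ D_KL(Q||P) for this pair.

D_KL(P||Q) = Σ P(x) log₂(P(x)/Q(x))

Computing term by term:
  P(1)·log₂(P(1)/Q(1)) = (1/5)·log₂((1/5)/(2/15)) = 0.11699
  P(2)·log₂(P(2)/Q(2)) = (1/5)·log₂((1/5)/(1/30)) = 0.51699
  P(3)·log₂(P(3)/Q(3)) = (1/5)·log₂((1/5)/(7/10)) = -0.36147
  P(4)·log₂(P(4)/Q(4)) = (1/5)·log₂((1/5)/(1/15)) = 0.31699
  P(5)·log₂(P(5)/Q(5)) = (1/5)·log₂((1/5)/(1/15)) = 0.31699

D_KL(P||Q) = 0.11699 + 0.51699 - 0.36147 + 0.31699 + 0.31699 = 0.90649 ≈ 0.9065 bits

D_KL(Q||P) = Σ Q(x) log₂(Q(x)/P(x))

Computing term by term:
  Q(1)·log₂(Q(1)/P(1)) = (2/15)·log₂((2/15)/(1/5)) = -0.07800
  Q(2)·log₂(Q(2)/P(2)) = (1/30)·log₂((1/30)/(1/5)) = -0.08617
  Q(3)·log₂(Q(3)/P(3)) = (7/10)·log₂((7/10)/(1/5)) = 1.26515
  Q(4)·log₂(Q(4)/P(4)) = (1/15)·log₂((1/15)/(1/5)) = -0.10566
  Q(5)·log₂(Q(5)/P(5)) = (1/15)·log₂((1/15)/(1/5)) = -0.10566

D_KL(Q||P) = -0.07800 - 0.08617 + 1.26515 - 0.10566 - 0.10566 = 0.88966 ≈ 0.8897 bits

These are NOT equal (difference: 0.0168 bits). KL divergence is asymmetric: D_KL(P||Q) ≠ D_KL(Q||P) in general.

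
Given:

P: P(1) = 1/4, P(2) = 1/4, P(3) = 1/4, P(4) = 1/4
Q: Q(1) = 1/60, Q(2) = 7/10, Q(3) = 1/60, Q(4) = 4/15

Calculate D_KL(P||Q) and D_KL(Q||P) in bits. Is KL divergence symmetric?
D_KL(P||Q) = 1.5588 bits, D_KL(Q||P) = 0.9344 bits. No, KL divergence is not symmetric.

D_KL(P||Q) = Σ P(x) log₂(P(x)/Q(x))

Computing term by term:
  P(1)·log₂(P(1)/Q(1)) = (1/4)·log₂((1/4)/(1/60)) = 0.97672
  P(2)·log₂(P(2)/Q(2)) = (1/4)·log₂((1/4)/(7/10)) = -0.37136
  P(3)·log₂(P(3)/Q(3)) = (1/4)·log₂((1/4)/(1/60)) = 0.97672
  P(4)·log₂(P(4)/Q(4)) = (1/4)·log₂((1/4)/(4/15)) = -0.02328

D_KL(P||Q) = 0.97672 - 0.37136 + 0.97672 - 0.02328 = 1.55880 ≈ 1.5588 bits

D_KL(Q||P) = Σ Q(x) log₂(Q(x)/P(x))

Computing term by term:
  Q(1)·log₂(Q(1)/P(1)) = (1/60)·log₂((1/60)/(1/4)) = -0.06511
  Q(2)·log₂(Q(2)/P(2)) = (7/10)·log₂((7/10)/(1/4)) = 1.03980
  Q(3)·log₂(Q(3)/P(3)) = (1/60)·log₂((1/60)/(1/4)) = -0.06511
  Q(4)·log₂(Q(4)/P(4)) = (4/15)·log₂((4/15)/(1/4)) = 0.02483

D_KL(Q||P) = -0.06511 + 1.03980 - 0.06511 + 0.02483 = 0.93441 ≈ 0.9344 bits

These are NOT equal (difference: 0.6244 bits). KL divergence is asymmetric: D_KL(P||Q) ≠ D_KL(Q||P) in general.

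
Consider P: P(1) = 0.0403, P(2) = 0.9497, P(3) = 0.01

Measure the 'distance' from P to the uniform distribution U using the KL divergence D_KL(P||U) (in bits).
1.2611 bits

U(i) = 1/3 for all i

D_KL(P||U) = Σ P(x) log₂(P(x) / (1/3))
           = Σ P(x) log₂(P(x)) + log₂(3)
           = log₂(3) - H(P)

H(P) = -Σ P(x) log₂(P(x)):
  -P(1)·log₂(P(1)) = -(0.0403)·log₂(0.0403) = 0.18671
  -P(2)·log₂(P(2)) = -(0.9497)·log₂(0.9497) = 0.07071
  -P(3)·log₂(P(3)) = -(0.01)·log₂(0.01) = 0.06644
H(P) = 0.18671 + 0.07071 + 0.06644 = 0.32386 bits

log₂(3) = 1.58496 bits

D_KL(P||U) = 1.58496 - 0.32386 = 1.26110 ≈ 1.2611 bits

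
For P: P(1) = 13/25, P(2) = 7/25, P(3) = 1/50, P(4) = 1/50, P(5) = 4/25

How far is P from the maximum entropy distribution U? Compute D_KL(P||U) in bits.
0.6684 bits

U(i) = 1/5 for all i

D_KL(P||U) = Σ P(x) log₂(P(x) / (1/5))
           = Σ P(x) log₂(P(x)) + log₂(5)
           = log₂(5) - H(P)

H(P) = -Σ P(x) log₂(P(x)):
  -P(1)·log₂(P(1)) = -(13/25)·log₂(13/25) = 0.49058
  -P(2)·log₂(P(2)) = -(7/25)·log₂(7/25) = 0.51422
  -P(3)·log₂(P(3)) = -(1/50)·log₂(1/50) = 0.11288
  -P(4)·log₂(P(4)) = -(1/50)·log₂(1/50) = 0.11288
  -P(5)·log₂(P(5)) = -(4/25)·log₂(4/25) = 0.42302
H(P) = 0.49058 + 0.51422 + 0.11288 + 0.11288 + 0.42302 = 1.65358 bits

log₂(5) = 2.32193 bits

D_KL(P||U) = 2.32193 - 1.65358 = 0.66835 ≈ 0.6684 bits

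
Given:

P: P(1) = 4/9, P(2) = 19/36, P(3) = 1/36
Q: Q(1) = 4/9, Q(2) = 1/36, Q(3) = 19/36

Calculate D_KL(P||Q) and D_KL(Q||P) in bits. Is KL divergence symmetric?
D_KL(P||Q) = 2.1240 bits, D_KL(Q||P) = 2.1240 bits. The two values coincide for this particular pair, but no — KL divergence is not symmetric in general.

D_KL(P||Q) = Σ P(x) log₂(P(x)/Q(x))

Computing term by term:
  P(1)·log₂(P(1)/Q(1)) = (4/9)·log₂((4/9)/(4/9)) = 0.00000
  P(2)·log₂(P(2)/Q(2)) = (19/36)·log₂((19/36)/(1/36)) = 2.24196
  P(3)·log₂(P(3)/Q(3)) = (1/36)·log₂((1/36)/(19/36)) = -0.11800

D_KL(P||Q) = 0.00000 + 2.24196 - 0.11800 = 2.12396 ≈ 2.1240 bits

D_KL(Q||P) = Σ Q(x) log₂(Q(x)/P(x))

Computing term by term:
  Q(1)·log₂(Q(1)/P(1)) = (4/9)·log₂((4/9)/(4/9)) = 0.00000
  Q(2)·log₂(Q(2)/P(2)) = (1/36)·log₂((1/36)/(19/36)) = -0.11800
  Q(3)·log₂(Q(3)/P(3)) = (19/36)·log₂((19/36)/(1/36)) = 2.24196

D_KL(Q||P) = 0.00000 - 0.11800 + 2.24196 = 2.12396 ≈ 2.1240 bits

These ARE equal here. Q is P with outcomes relabeled (Q(2) = P(3), Q(3) = P(2)) by a relabeling that is its own inverse, so the two sums contain exactly the same terms in a different order. This is a special case — KL divergence is not symmetric in general: D_KL(P||Q) ≠ D_KL(Q||P) for most P, Q.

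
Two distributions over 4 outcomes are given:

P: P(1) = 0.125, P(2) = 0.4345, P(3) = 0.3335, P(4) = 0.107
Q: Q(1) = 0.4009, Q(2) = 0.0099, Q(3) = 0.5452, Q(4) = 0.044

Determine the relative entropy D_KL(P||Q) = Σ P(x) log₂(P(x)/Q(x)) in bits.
2.0611 bits

D_KL(P||Q) = Σ P(x) log₂(P(x)/Q(x))

Computing term by term:
  P(1)·log₂(P(1)/Q(1)) = 0.125·log₂(0.125/0.4009) = -0.21016
  P(2)·log₂(P(2)/Q(2)) = 0.4345·log₂(0.4345/0.0099) = 2.37054
  P(3)·log₂(P(3)/Q(3)) = 0.3335·log₂(0.3335/0.5452) = -0.23648
  P(4)·log₂(P(4)/Q(4)) = 0.107·log₂(0.107/0.044) = 0.13718

D_KL(P||Q) = -0.21016 + 2.37054 - 0.23648 + 0.13718 = 2.06108 ≈ 2.0611 bits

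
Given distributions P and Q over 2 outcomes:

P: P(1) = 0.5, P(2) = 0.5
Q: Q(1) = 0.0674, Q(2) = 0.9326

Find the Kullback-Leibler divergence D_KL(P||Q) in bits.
0.9959 bits

D_KL(P||Q) = Σ P(x) log₂(P(x)/Q(x))

Computing term by term:
  P(1)·log₂(P(1)/Q(1)) = 0.5·log₂(0.5/0.0674) = 1.44555
  P(2)·log₂(P(2)/Q(2)) = 0.5·log₂(0.5/0.9326) = -0.44967

D_KL(P||Q) = 1.44555 - 0.44967 = 0.99588 ≈ 0.9959 bits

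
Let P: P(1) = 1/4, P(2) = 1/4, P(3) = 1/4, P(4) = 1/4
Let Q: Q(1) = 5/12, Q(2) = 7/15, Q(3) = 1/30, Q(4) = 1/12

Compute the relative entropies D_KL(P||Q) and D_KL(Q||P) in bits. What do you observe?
D_KL(P||Q) = 0.7136 bits, D_KL(Q||P) = 0.4983 bits. The two directions give different values (D_KL(P||Q) exceeds D_KL(Q||P) by 0.2153 bits): KL divergence is asymmetric.

D_KL(P||Q) = Σ P(x) log₂(P(x)/Q(x))

Computing term by term:
  P(1)·log₂(P(1)/Q(1)) = (1/4)·log₂((1/4)/(5/12)) = -0.18424
  P(2)·log₂(P(2)/Q(2)) = (1/4)·log₂((1/4)/(7/15)) = -0.22512
  P(3)·log₂(P(3)/Q(3)) = (1/4)·log₂((1/4)/(1/30)) = 0.72672
  P(4)·log₂(P(4)/Q(4)) = (1/4)·log₂((1/4)/(1/12)) = 0.39624

D_KL(P||Q) = -0.18424 - 0.22512 + 0.72672 + 0.39624 = 0.71360 ≈ 0.7136 bits

D_KL(Q||P) = Σ Q(x) log₂(Q(x)/P(x))

Computing term by term:
  Q(1)·log₂(Q(1)/P(1)) = (5/12)·log₂((5/12)/(1/4)) = 0.30707
  Q(2)·log₂(Q(2)/P(2)) = (7/15)·log₂((7/15)/(1/4)) = 0.42022
  Q(3)·log₂(Q(3)/P(3)) = (1/30)·log₂((1/30)/(1/4)) = -0.09690
  Q(4)·log₂(Q(4)/P(4)) = (1/12)·log₂((1/12)/(1/4)) = -0.13208

D_KL(Q||P) = 0.30707 + 0.42022 - 0.09690 - 0.13208 = 0.49831 ≈ 0.4983 bits

These are NOT equal (difference: 0.2153 bits). KL divergence is asymmetric: D_KL(P||Q) ≠ D_KL(Q||P) in general.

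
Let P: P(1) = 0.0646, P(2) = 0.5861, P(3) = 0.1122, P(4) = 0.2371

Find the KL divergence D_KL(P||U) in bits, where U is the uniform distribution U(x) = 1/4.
0.4465 bits

U(i) = 1/4 for all i

D_KL(P||U) = Σ P(x) log₂(P(x) / (1/4))
           = Σ P(x) log₂(P(x)) + log₂(4)
           = log₂(4) - H(P)

H(P) = -Σ P(x) log₂(P(x)):
  -P(1)·log₂(P(1)) = -(0.0646)·log₂(0.0646) = 0.25532
  -P(2)·log₂(P(2)) = -(0.5861)·log₂(0.5861) = 0.45175
  -P(3)·log₂(P(3)) = -(0.1122)·log₂(0.1122) = 0.35409
  -P(4)·log₂(P(4)) = -(0.2371)·log₂(0.2371) = 0.49232
H(P) = 0.25532 + 0.45175 + 0.35409 + 0.49232 = 1.55348 bits

log₂(4) = 2.00000 bits

D_KL(P||U) = 2.00000 - 1.55348 = 0.44652 ≈ 0.4465 bits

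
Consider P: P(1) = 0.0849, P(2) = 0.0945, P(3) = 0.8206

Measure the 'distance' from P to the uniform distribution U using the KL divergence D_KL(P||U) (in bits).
0.7272 bits

U(i) = 1/3 for all i

D_KL(P||U) = Σ P(x) log₂(P(x) / (1/3))
           = Σ P(x) log₂(P(x)) + log₂(3)
           = log₂(3) - H(P)

H(P) = -Σ P(x) log₂(P(x)):
  -P(1)·log₂(P(1)) = -(0.0849)·log₂(0.0849) = 0.30208
  -P(2)·log₂(P(2)) = -(0.0945)·log₂(0.0945) = 0.32163
  -P(3)·log₂(P(3)) = -(0.8206)·log₂(0.8206) = 0.23408
H(P) = 0.30208 + 0.32163 + 0.23408 = 0.85779 bits

log₂(3) = 1.58496 bits

D_KL(P||U) = 1.58496 - 0.85779 = 0.72717 ≈ 0.7272 bits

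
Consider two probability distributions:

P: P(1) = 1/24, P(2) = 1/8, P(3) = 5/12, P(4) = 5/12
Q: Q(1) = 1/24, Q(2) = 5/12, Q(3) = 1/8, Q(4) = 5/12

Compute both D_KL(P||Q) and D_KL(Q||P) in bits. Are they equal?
D_KL(P||Q) = 0.5066 bits, D_KL(Q||P) = 0.5066 bits. Yes, in this case they are equal (although KL divergence is not symmetric in general).

D_KL(P||Q) = Σ P(x) log₂(P(x)/Q(x))

Computing term by term:
  P(1)·log₂(P(1)/Q(1)) = (1/24)·log₂((1/24)/(1/24)) = 0.00000
  P(2)·log₂(P(2)/Q(2)) = (1/8)·log₂((1/8)/(5/12)) = -0.21712
  P(3)·log₂(P(3)/Q(3)) = (5/12)·log₂((5/12)/(1/8)) = 0.72374
  P(4)·log₂(P(4)/Q(4)) = (5/12)·log₂((5/12)/(5/12)) = 0.00000

D_KL(P||Q) = 0.00000 - 0.21712 + 0.72374 + 0.00000 = 0.50662 ≈ 0.5066 bits

D_KL(Q||P) = Σ Q(x) log₂(Q(x)/P(x))

Computing term by term:
  Q(1)·log₂(Q(1)/P(1)) = (1/24)·log₂((1/24)/(1/24)) = 0.00000
  Q(2)·log₂(Q(2)/P(2)) = (5/12)·log₂((5/12)/(1/8)) = 0.72374
  Q(3)·log₂(Q(3)/P(3)) = (1/8)·log₂((1/8)/(5/12)) = -0.21712
  Q(4)·log₂(Q(4)/P(4)) = (5/12)·log₂((5/12)/(5/12)) = 0.00000

D_KL(Q||P) = 0.00000 + 0.72374 - 0.21712 + 0.00000 = 0.50662 ≈ 0.5066 bits

These ARE equal here. Q is P with outcomes relabeled (Q(2) = P(3), Q(3) = P(2)) by a relabeling that is its own inverse, so the two sums contain exactly the same terms in a different order. This is a special case — KL divergence is not symmetric in general: D_KL(P||Q) ≠ D_KL(Q||P) for most P, Q.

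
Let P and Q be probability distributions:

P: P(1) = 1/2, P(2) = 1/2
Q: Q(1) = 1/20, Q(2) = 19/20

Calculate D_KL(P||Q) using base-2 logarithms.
1.1980 bits

D_KL(P||Q) = Σ P(x) log₂(P(x)/Q(x))

Computing term by term:
  P(1)·log₂(P(1)/Q(1)) = (1/2)·log₂((1/2)/(1/20)) = 1.66096
  P(2)·log₂(P(2)/Q(2)) = (1/2)·log₂((1/2)/(19/20)) = -0.46300

D_KL(P||Q) = 1.66096 - 0.46300 = 1.19796 ≈ 1.1980 bits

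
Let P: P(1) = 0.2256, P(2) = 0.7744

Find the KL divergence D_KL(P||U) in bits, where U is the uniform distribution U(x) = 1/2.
0.2297 bits

U(i) = 1/2 for all i

D_KL(P||U) = Σ P(x) log₂(P(x) / (1/2))
           = Σ P(x) log₂(P(x)) + log₂(2)
           = log₂(2) - H(P)

H(P) = -Σ P(x) log₂(P(x)):
  -P(1)·log₂(P(1)) = -(0.2256)·log₂(0.2256) = 0.48463
  -P(2)·log₂(P(2)) = -(0.7744)·log₂(0.7744) = 0.28564
H(P) = 0.48463 + 0.28564 = 0.77027 bits

log₂(2) = 1.00000 bits

D_KL(P||U) = 1.00000 - 0.77027 = 0.22973 ≈ 0.2297 bits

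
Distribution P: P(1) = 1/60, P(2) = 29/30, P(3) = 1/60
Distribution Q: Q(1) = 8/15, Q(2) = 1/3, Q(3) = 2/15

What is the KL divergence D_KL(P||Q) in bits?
1.3515 bits

D_KL(P||Q) = Σ P(x) log₂(P(x)/Q(x))

Computing term by term:
  P(1)·log₂(P(1)/Q(1)) = (1/60)·log₂((1/60)/(8/15)) = -0.08333
  P(2)·log₂(P(2)/Q(2)) = (29/30)·log₂((29/30)/(1/3)) = 1.48485
  P(3)·log₂(P(3)/Q(3)) = (1/60)·log₂((1/60)/(2/15)) = -0.05000

D_KL(P||Q) = -0.08333 + 1.48485 - 0.05000 = 1.35152 ≈ 1.3515 bits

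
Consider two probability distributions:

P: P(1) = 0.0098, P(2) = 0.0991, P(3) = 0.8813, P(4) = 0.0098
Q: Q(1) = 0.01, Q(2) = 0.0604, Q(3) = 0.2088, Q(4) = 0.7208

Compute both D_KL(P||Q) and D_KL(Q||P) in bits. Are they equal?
D_KL(P||Q) = 1.8406 bits, D_KL(Q||P) = 3.9928 bits. No, they are not equal.

D_KL(P||Q) = Σ P(x) log₂(P(x)/Q(x))

Computing term by term:
  P(1)·log₂(P(1)/Q(1)) = 0.0098·log₂(0.0098/0.01) = -0.00029
  P(2)·log₂(P(2)/Q(2)) = 0.0991·log₂(0.0991/0.0604) = 0.07079
  P(3)·log₂(P(3)/Q(3)) = 0.8813·log₂(0.8813/0.2088) = 1.83091
  P(4)·log₂(P(4)/Q(4)) = 0.0098·log₂(0.0098/0.7208) = -0.06077

D_KL(P||Q) = -0.00029 + 0.07079 + 1.83091 - 0.06077 = 1.84064 ≈ 1.8406 bits

D_KL(Q||P) = Σ Q(x) log₂(Q(x)/P(x))

Computing term by term:
  Q(1)·log₂(Q(1)/P(1)) = 0.01·log₂(0.01/0.0098) = 0.00029
  Q(2)·log₂(Q(2)/P(2)) = 0.0604·log₂(0.0604/0.0991) = -0.04315
  Q(3)·log₂(Q(3)/P(3)) = 0.2088·log₂(0.2088/0.8813) = -0.43378
  Q(4)·log₂(Q(4)/P(4)) = 0.7208·log₂(0.7208/0.0098) = 4.46945

D_KL(Q||P) = 0.00029 - 0.04315 - 0.43378 + 4.46945 = 3.99281 ≈ 3.9928 bits

These are NOT equal (difference: 2.1522 bits). KL divergence is asymmetric: D_KL(P||Q) ≠ D_KL(Q||P) in general.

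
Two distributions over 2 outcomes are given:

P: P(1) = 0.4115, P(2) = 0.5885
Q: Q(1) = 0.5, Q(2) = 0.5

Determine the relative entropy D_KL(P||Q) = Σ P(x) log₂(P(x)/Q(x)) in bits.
0.0227 bits

D_KL(P||Q) = Σ P(x) log₂(P(x)/Q(x))

Computing term by term:
  P(1)·log₂(P(1)/Q(1)) = 0.4115·log₂(0.4115/0.5) = -0.11565
  P(2)·log₂(P(2)/Q(2)) = 0.5885·log₂(0.5885/0.5) = 0.13836

D_KL(P||Q) = -0.11565 + 0.13836 = 0.02271 ≈ 0.0227 bits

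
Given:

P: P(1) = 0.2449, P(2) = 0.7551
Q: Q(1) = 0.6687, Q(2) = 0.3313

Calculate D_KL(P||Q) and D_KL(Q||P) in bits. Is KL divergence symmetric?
D_KL(P||Q) = 0.5426 bits, D_KL(Q||P) = 0.5753 bits. No, KL divergence is not symmetric.

D_KL(P||Q) = Σ P(x) log₂(P(x)/Q(x))

Computing term by term:
  P(1)·log₂(P(1)/Q(1)) = 0.2449·log₂(0.2449/0.6687) = -0.35490
  P(2)·log₂(P(2)/Q(2)) = 0.7551·log₂(0.7551/0.3313) = 0.89746

D_KL(P||Q) = -0.35490 + 0.89746 = 0.54256 ≈ 0.5426 bits

D_KL(Q||P) = Σ Q(x) log₂(Q(x)/P(x))

Computing term by term:
  Q(1)·log₂(Q(1)/P(1)) = 0.6687·log₂(0.6687/0.2449) = 0.96906
  Q(2)·log₂(Q(2)/P(2)) = 0.3313·log₂(0.3313/0.7551) = -0.39376

D_KL(Q||P) = 0.96906 - 0.39376 = 0.57530 ≈ 0.5753 bits

These are NOT equal (difference: 0.0327 bits). KL divergence is asymmetric: D_KL(P||Q) ≠ D_KL(Q||P) in general.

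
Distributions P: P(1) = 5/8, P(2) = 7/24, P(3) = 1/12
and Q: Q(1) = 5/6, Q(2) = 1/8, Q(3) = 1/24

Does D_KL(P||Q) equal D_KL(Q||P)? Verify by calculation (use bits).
D_KL(P||Q) = 0.1805 bits, D_KL(Q||P) = 0.1514 bits. No — D_KL(P||Q) ≠ D_KL(Q||P) for this pair.

D_KL(P||Q) = Σ P(x) log₂(P(x)/Q(x))

Computing term by term:
  P(1)·log₂(P(1)/Q(1)) = (5/8)·log₂((5/8)/(5/6)) = -0.25940
  P(2)·log₂(P(2)/Q(2)) = (7/24)·log₂((7/24)/(1/8)) = 0.35653
  P(3)·log₂(P(3)/Q(3)) = (1/12)·log₂((1/12)/(1/24)) = 0.08333

D_KL(P||Q) = -0.25940 + 0.35653 + 0.08333 = 0.18046 ≈ 0.1805 bits

D_KL(Q||P) = Σ Q(x) log₂(Q(x)/P(x))

Computing term by term:
  Q(1)·log₂(Q(1)/P(1)) = (5/6)·log₂((5/6)/(5/8)) = 0.34586
  Q(2)·log₂(Q(2)/P(2)) = (1/8)·log₂((1/8)/(7/24)) = -0.15280
  Q(3)·log₂(Q(3)/P(3)) = (1/24)·log₂((1/24)/(1/12)) = -0.04167

D_KL(Q||P) = 0.34586 - 0.15280 - 0.04167 = 0.15139 ≈ 0.1514 bits

These are NOT equal (difference: 0.0291 bits). KL divergence is asymmetric: D_KL(P||Q) ≠ D_KL(Q||P) in general.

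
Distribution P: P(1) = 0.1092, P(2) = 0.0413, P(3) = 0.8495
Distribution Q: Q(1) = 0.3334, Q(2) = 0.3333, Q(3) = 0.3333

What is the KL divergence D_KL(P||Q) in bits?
0.8464 bits

D_KL(P||Q) = Σ P(x) log₂(P(x)/Q(x))

Computing term by term:
  P(1)·log₂(P(1)/Q(1)) = 0.1092·log₂(0.1092/0.3334) = -0.17584
  P(2)·log₂(P(2)/Q(2)) = 0.0413·log₂(0.0413/0.3333) = -0.12442
  P(3)·log₂(P(3)/Q(3)) = 0.8495·log₂(0.8495/0.3333) = 1.14665

D_KL(P||Q) = -0.17584 - 0.12442 + 1.14665 = 0.84639 ≈ 0.8464 bits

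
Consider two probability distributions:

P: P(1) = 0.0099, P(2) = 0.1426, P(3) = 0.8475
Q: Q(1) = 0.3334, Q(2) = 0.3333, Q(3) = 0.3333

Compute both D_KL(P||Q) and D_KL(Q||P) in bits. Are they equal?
D_KL(P||Q) = 0.9162 bits, D_KL(Q||P) = 1.6511 bits. No, they are not equal.

D_KL(P||Q) = Σ P(x) log₂(P(x)/Q(x))

Computing term by term:
  P(1)·log₂(P(1)/Q(1)) = 0.0099·log₂(0.0099/0.3334) = -0.05023
  P(2)·log₂(P(2)/Q(2)) = 0.1426·log₂(0.1426/0.3333) = -0.17466
  P(3)·log₂(P(3)/Q(3)) = 0.8475·log₂(0.8475/0.3333) = 1.14107

D_KL(P||Q) = -0.05023 - 0.17466 + 1.14107 = 0.91618 ≈ 0.9162 bits

D_KL(Q||P) = Σ Q(x) log₂(Q(x)/P(x))

Computing term by term:
  Q(1)·log₂(Q(1)/P(1)) = 0.3334·log₂(0.3334/0.0099) = 1.69157
  Q(2)·log₂(Q(2)/P(2)) = 0.3333·log₂(0.3333/0.1426) = 0.40824
  Q(3)·log₂(Q(3)/P(3)) = 0.3333·log₂(0.3333/0.8475) = -0.44875

D_KL(Q||P) = 1.69157 + 0.40824 - 0.44875 = 1.65106 ≈ 1.6511 bits

These are NOT equal (difference: 0.7349 bits). KL divergence is asymmetric: D_KL(P||Q) ≠ D_KL(Q||P) in general.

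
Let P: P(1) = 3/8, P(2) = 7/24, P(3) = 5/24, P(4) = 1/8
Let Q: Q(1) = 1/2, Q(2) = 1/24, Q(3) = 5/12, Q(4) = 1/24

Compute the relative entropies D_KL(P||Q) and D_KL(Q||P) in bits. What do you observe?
D_KL(P||Q) = 0.6530 bits, D_KL(Q||P) = 0.4412 bits. The two directions give different values (D_KL(P||Q) exceeds D_KL(Q||P) by 0.2118 bits): KL divergence is asymmetric.

D_KL(P||Q) = Σ P(x) log₂(P(x)/Q(x))

Computing term by term:
  P(1)·log₂(P(1)/Q(1)) = (3/8)·log₂((3/8)/(1/2)) = -0.15564
  P(2)·log₂(P(2)/Q(2)) = (7/24)·log₂((7/24)/(1/24)) = 0.81881
  P(3)·log₂(P(3)/Q(3)) = (5/24)·log₂((5/24)/(5/12)) = -0.20833
  P(4)·log₂(P(4)/Q(4)) = (1/8)·log₂((1/8)/(1/24)) = 0.19812

D_KL(P||Q) = -0.15564 + 0.81881 - 0.20833 + 0.19812 = 0.65296 ≈ 0.6530 bits

D_KL(Q||P) = Σ Q(x) log₂(Q(x)/P(x))

Computing term by term:
  Q(1)·log₂(Q(1)/P(1)) = (1/2)·log₂((1/2)/(3/8)) = 0.20752
  Q(2)·log₂(Q(2)/P(2)) = (1/24)·log₂((1/24)/(7/24)) = -0.11697
  Q(3)·log₂(Q(3)/P(3)) = (5/12)·log₂((5/12)/(5/24)) = 0.41667
  Q(4)·log₂(Q(4)/P(4)) = (1/24)·log₂((1/24)/(1/8)) = -0.06604

D_KL(Q||P) = 0.20752 - 0.11697 + 0.41667 - 0.06604 = 0.44118 ≈ 0.4412 bits

These are NOT equal (difference: 0.2118 bits). KL divergence is asymmetric: D_KL(P||Q) ≠ D_KL(Q||P) in general.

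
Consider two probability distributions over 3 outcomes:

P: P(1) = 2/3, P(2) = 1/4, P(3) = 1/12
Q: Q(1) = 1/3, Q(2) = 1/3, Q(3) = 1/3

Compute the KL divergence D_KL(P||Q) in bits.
0.3962 bits

D_KL(P||Q) = Σ P(x) log₂(P(x)/Q(x))

Computing term by term:
  P(1)·log₂(P(1)/Q(1)) = (2/3)·log₂((2/3)/(1/3)) = 0.66667
  P(2)·log₂(P(2)/Q(2)) = (1/4)·log₂((1/4)/(1/3)) = -0.10376
  P(3)·log₂(P(3)/Q(3)) = (1/12)·log₂((1/12)/(1/3)) = -0.16667

D_KL(P||Q) = 0.66667 - 0.10376 - 0.16667 = 0.39624 ≈ 0.3962 bits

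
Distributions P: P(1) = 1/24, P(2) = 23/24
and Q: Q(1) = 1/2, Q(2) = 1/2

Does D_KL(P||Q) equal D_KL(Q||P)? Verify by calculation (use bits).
D_KL(P||Q) = 0.7501 bits, D_KL(Q||P) = 1.3232 bits. No — D_KL(P||Q) ≠ D_KL(Q||P) for this pair.

D_KL(P||Q) = Σ P(x) log₂(P(x)/Q(x))

Computing term by term:
  P(1)·log₂(P(1)/Q(1)) = (1/24)·log₂((1/24)/(1/2)) = -0.14937
  P(2)·log₂(P(2)/Q(2)) = (23/24)·log₂((23/24)/(1/2)) = 0.89949

D_KL(P||Q) = -0.14937 + 0.89949 = 0.75012 ≈ 0.7501 bits

D_KL(Q||P) = Σ Q(x) log₂(Q(x)/P(x))

Computing term by term:
  Q(1)·log₂(Q(1)/P(1)) = (1/2)·log₂((1/2)/(1/24)) = 1.79248
  Q(2)·log₂(Q(2)/P(2)) = (1/2)·log₂((1/2)/(23/24)) = -0.46930

D_KL(Q||P) = 1.79248 - 0.46930 = 1.32318 ≈ 1.3232 bits

These are NOT equal (difference: 0.5731 bits). KL divergence is asymmetric: D_KL(P||Q) ≠ D_KL(Q||P) in general.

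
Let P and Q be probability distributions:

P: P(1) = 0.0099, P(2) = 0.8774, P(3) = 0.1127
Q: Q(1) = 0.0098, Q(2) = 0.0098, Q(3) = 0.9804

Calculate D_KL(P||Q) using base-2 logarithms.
5.3378 bits

D_KL(P||Q) = Σ P(x) log₂(P(x)/Q(x))

Computing term by term:
  P(1)·log₂(P(1)/Q(1)) = 0.0099·log₂(0.0099/0.0098) = 0.00015
  P(2)·log₂(P(2)/Q(2)) = 0.8774·log₂(0.8774/0.0098) = 5.68933
  P(3)·log₂(P(3)/Q(3)) = 0.1127·log₂(0.1127/0.9804) = -0.35172

D_KL(P||Q) = 0.00015 + 5.68933 - 0.35172 = 5.33776 ≈ 5.3378 bits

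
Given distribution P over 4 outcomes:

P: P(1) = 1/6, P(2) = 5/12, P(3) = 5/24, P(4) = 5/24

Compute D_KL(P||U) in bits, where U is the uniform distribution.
0.1000 bits

U(i) = 1/4 for all i

D_KL(P||U) = Σ P(x) log₂(P(x) / (1/4))
           = Σ P(x) log₂(P(x)) + log₂(4)
           = log₂(4) - H(P)

H(P) = -Σ P(x) log₂(P(x)):
  -P(1)·log₂(P(1)) = -(1/6)·log₂(1/6) = 0.43083
  -P(2)·log₂(P(2)) = -(5/12)·log₂(5/12) = 0.52626
  -P(3)·log₂(P(3)) = -(5/24)·log₂(5/24) = 0.47147
  -P(4)·log₂(P(4)) = -(5/24)·log₂(5/24) = 0.47147
H(P) = 0.43083 + 0.52626 + 0.47147 + 0.47147 = 1.90003 bits

log₂(4) = 2.00000 bits

D_KL(P||U) = 2.00000 - 1.90003 = 0.09997 ≈ 0.1000 bits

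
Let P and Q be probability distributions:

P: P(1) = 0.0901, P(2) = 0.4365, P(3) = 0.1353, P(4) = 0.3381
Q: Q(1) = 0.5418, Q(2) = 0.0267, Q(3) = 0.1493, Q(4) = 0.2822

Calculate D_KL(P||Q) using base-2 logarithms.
1.5953 bits

D_KL(P||Q) = Σ P(x) log₂(P(x)/Q(x))

Computing term by term:
  P(1)·log₂(P(1)/Q(1)) = 0.0901·log₂(0.0901/0.5418) = -0.23319
  P(2)·log₂(P(2)/Q(2)) = 0.4365·log₂(0.4365/0.0267) = 1.75956
  P(3)·log₂(P(3)/Q(3)) = 0.1353·log₂(0.1353/0.1493) = -0.01922
  P(4)·log₂(P(4)/Q(4)) = 0.3381·log₂(0.3381/0.2822) = 0.08815

D_KL(P||Q) = -0.23319 + 1.75956 - 0.01922 + 0.08815 = 1.59530 ≈ 1.5953 bits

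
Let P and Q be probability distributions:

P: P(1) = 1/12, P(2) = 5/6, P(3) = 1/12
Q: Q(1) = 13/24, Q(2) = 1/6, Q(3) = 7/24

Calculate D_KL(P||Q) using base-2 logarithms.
1.5593 bits

D_KL(P||Q) = Σ P(x) log₂(P(x)/Q(x))

Computing term by term:
  P(1)·log₂(P(1)/Q(1)) = (1/12)·log₂((1/12)/(13/24)) = -0.22504
  P(2)·log₂(P(2)/Q(2)) = (5/6)·log₂((5/6)/(1/6)) = 1.93494
  P(3)·log₂(P(3)/Q(3)) = (1/12)·log₂((1/12)/(7/24)) = -0.15061

D_KL(P||Q) = -0.22504 + 1.93494 - 0.15061 = 1.55929 ≈ 1.5593 bits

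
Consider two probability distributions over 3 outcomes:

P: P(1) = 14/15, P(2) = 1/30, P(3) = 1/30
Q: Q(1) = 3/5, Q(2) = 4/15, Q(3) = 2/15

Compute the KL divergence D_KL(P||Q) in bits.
0.4283 bits

D_KL(P||Q) = Σ P(x) log₂(P(x)/Q(x))

Computing term by term:
  P(1)·log₂(P(1)/Q(1)) = (14/15)·log₂((14/15)/(3/5)) = 0.59493
  P(2)·log₂(P(2)/Q(2)) = (1/30)·log₂((1/30)/(4/15)) = -0.10000
  P(3)·log₂(P(3)/Q(3)) = (1/30)·log₂((1/30)/(2/15)) = -0.06667

D_KL(P||Q) = 0.59493 - 0.10000 - 0.06667 = 0.42826 ≈ 0.4283 bits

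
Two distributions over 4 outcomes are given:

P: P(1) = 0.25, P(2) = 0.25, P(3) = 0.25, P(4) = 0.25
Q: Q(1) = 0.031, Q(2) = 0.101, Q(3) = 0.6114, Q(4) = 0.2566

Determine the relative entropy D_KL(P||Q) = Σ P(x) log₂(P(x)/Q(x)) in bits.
0.7478 bits

D_KL(P||Q) = Σ P(x) log₂(P(x)/Q(x))

Computing term by term:
  P(1)·log₂(P(1)/Q(1)) = 0.25·log₂(0.25/0.031) = 0.75290
  P(2)·log₂(P(2)/Q(2)) = 0.25·log₂(0.25/0.101) = 0.32689
  P(3)·log₂(P(3)/Q(3)) = 0.25·log₂(0.25/0.6114) = -0.32255
  P(4)·log₂(P(4)/Q(4)) = 0.25·log₂(0.25/0.2566) = -0.00940

D_KL(P||Q) = 0.75290 + 0.32689 - 0.32255 - 0.00940 = 0.74784 ≈ 0.7478 bits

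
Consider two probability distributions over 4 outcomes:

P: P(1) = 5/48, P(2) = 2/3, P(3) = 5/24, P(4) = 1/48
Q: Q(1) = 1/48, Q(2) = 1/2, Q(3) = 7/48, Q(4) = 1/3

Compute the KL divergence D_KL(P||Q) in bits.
0.5424 bits

D_KL(P||Q) = Σ P(x) log₂(P(x)/Q(x))

Computing term by term:
  P(1)·log₂(P(1)/Q(1)) = (5/48)·log₂((5/48)/(1/48)) = 0.24187
  P(2)·log₂(P(2)/Q(2)) = (2/3)·log₂((2/3)/(1/2)) = 0.27669
  P(3)·log₂(P(3)/Q(3)) = (5/24)·log₂((5/24)/(7/48)) = 0.10720
  P(4)·log₂(P(4)/Q(4)) = (1/48)·log₂((1/48)/(1/3)) = -0.08333

D_KL(P||Q) = 0.24187 + 0.27669 + 0.10720 - 0.08333 = 0.54243 ≈ 0.5424 bits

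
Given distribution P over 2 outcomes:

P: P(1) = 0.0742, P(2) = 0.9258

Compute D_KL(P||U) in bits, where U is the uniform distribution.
0.6186 bits

U(i) = 1/2 for all i

D_KL(P||U) = Σ P(x) log₂(P(x) / (1/2))
           = Σ P(x) log₂(P(x)) + log₂(2)
           = log₂(2) - H(P)

H(P) = -Σ P(x) log₂(P(x)):
  -P(1)·log₂(P(1)) = -(0.0742)·log₂(0.0742) = 0.27843
  -P(2)·log₂(P(2)) = -(0.9258)·log₂(0.9258) = 0.10297
H(P) = 0.27843 + 0.10297 = 0.38140 bits

log₂(2) = 1.00000 bits

D_KL(P||U) = 1.00000 - 0.38140 = 0.61860 ≈ 0.6186 bits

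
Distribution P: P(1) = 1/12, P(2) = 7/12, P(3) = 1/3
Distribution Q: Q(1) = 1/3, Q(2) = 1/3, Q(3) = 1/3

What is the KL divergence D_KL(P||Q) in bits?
0.3043 bits

D_KL(P||Q) = Σ P(x) log₂(P(x)/Q(x))

Computing term by term:
  P(1)·log₂(P(1)/Q(1)) = (1/12)·log₂((1/12)/(1/3)) = -0.16667
  P(2)·log₂(P(2)/Q(2)) = (7/12)·log₂((7/12)/(1/3)) = 0.47096
  P(3)·log₂(P(3)/Q(3)) = (1/3)·log₂((1/3)/(1/3)) = 0.00000

D_KL(P||Q) = -0.16667 + 0.47096 + 0.00000 = 0.30429 ≈ 0.3043 bits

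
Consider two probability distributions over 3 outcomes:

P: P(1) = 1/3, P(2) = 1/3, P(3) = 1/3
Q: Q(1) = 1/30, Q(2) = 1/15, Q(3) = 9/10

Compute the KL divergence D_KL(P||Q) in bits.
1.4036 bits

D_KL(P||Q) = Σ P(x) log₂(P(x)/Q(x))

Computing term by term:
  P(1)·log₂(P(1)/Q(1)) = (1/3)·log₂((1/3)/(1/30)) = 1.10731
  P(2)·log₂(P(2)/Q(2)) = (1/3)·log₂((1/3)/(1/15)) = 0.77398
  P(3)·log₂(P(3)/Q(3)) = (1/3)·log₂((1/3)/(9/10)) = -0.47765

D_KL(P||Q) = 1.10731 + 0.77398 - 0.47765 = 1.40364 ≈ 1.4036 bits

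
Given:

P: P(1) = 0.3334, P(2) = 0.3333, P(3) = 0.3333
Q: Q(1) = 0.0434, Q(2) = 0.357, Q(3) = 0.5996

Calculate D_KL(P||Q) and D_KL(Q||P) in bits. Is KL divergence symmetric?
D_KL(P||Q) = 0.6653 bits, D_KL(Q||P) = 0.4157 bits. No, KL divergence is not symmetric.

D_KL(P||Q) = Σ P(x) log₂(P(x)/Q(x))

Computing term by term:
  P(1)·log₂(P(1)/Q(1)) = 0.3334·log₂(0.3334/0.0434) = 0.98069
  P(2)·log₂(P(2)/Q(2)) = 0.3333·log₂(0.3333/0.357) = -0.03303
  P(3)·log₂(P(3)/Q(3)) = 0.3333·log₂(0.3333/0.5996) = -0.28236

D_KL(P||Q) = 0.98069 - 0.03303 - 0.28236 = 0.66530 ≈ 0.6653 bits

D_KL(Q||P) = Σ Q(x) log₂(Q(x)/P(x))

Computing term by term:
  Q(1)·log₂(Q(1)/P(1)) = 0.0434·log₂(0.0434/0.3334) = -0.12766
  Q(2)·log₂(Q(2)/P(2)) = 0.357·log₂(0.357/0.3333) = 0.03538
  Q(3)·log₂(Q(3)/P(3)) = 0.5996·log₂(0.5996/0.3333) = 0.50797

D_KL(Q||P) = -0.12766 + 0.03538 + 0.50797 = 0.41569 ≈ 0.4157 bits

These are NOT equal (difference: 0.2496 bits). KL divergence is asymmetric: D_KL(P||Q) ≠ D_KL(Q||P) in general.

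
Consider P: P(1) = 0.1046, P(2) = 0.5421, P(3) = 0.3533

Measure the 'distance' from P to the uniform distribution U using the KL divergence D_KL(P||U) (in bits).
0.2351 bits

U(i) = 1/3 for all i

D_KL(P||U) = Σ P(x) log₂(P(x) / (1/3))
           = Σ P(x) log₂(P(x)) + log₂(3)
           = log₂(3) - H(P)

H(P) = -Σ P(x) log₂(P(x)):
  -P(1)·log₂(P(1)) = -(0.1046)·log₂(0.1046) = 0.34069
  -P(2)·log₂(P(2)) = -(0.5421)·log₂(0.5421) = 0.47887
  -P(3)·log₂(P(3)) = -(0.3533)·log₂(0.3533) = 0.53032
H(P) = 0.34069 + 0.47887 + 0.53032 = 1.34988 bits

log₂(3) = 1.58496 bits

D_KL(P||U) = 1.58496 - 1.34988 = 0.23508 ≈ 0.2351 bits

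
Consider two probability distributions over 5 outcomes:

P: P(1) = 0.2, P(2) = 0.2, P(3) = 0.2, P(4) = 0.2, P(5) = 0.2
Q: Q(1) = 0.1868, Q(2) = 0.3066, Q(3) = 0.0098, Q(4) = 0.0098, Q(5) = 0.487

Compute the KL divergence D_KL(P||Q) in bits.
1.3801 bits

D_KL(P||Q) = Σ P(x) log₂(P(x)/Q(x))

Computing term by term:
  P(1)·log₂(P(1)/Q(1)) = 0.2·log₂(0.2/0.1868) = 0.01970
  P(2)·log₂(P(2)/Q(2)) = 0.2·log₂(0.2/0.3066) = -0.12327
  P(3)·log₂(P(3)/Q(3)) = 0.2·log₂(0.2/0.0098) = 0.87021
  P(4)·log₂(P(4)/Q(4)) = 0.2·log₂(0.2/0.0098) = 0.87021
  P(5)·log₂(P(5)/Q(5)) = 0.2·log₂(0.2/0.487) = -0.25678

D_KL(P||Q) = 0.01970 - 0.12327 + 0.87021 + 0.87021 - 0.25678 = 1.38007 ≈ 1.3801 bits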